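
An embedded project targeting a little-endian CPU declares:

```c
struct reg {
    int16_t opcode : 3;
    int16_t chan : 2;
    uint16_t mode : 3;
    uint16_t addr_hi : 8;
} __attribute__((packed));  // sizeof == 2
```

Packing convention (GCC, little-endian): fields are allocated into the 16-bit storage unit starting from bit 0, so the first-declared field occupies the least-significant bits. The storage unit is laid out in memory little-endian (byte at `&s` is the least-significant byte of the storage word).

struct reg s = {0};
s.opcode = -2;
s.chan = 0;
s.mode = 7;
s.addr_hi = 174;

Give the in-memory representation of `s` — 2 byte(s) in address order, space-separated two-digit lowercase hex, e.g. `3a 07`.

[0+:3] opcode=-2 & 0x7 = 0x6; word=0x0006
[3+:2] chan=0 & 0x3 = 0x0; word=0x0006
[5+:3] mode=7 & 0x7 = 0x7; word=0x00e6
[8+:8] addr_hi=174 & 0xff = 0xae; word=0xaee6
word = 0xaee6 → little-endian bytes:
  [0]=0xe6  [1]=0xae

e6 ae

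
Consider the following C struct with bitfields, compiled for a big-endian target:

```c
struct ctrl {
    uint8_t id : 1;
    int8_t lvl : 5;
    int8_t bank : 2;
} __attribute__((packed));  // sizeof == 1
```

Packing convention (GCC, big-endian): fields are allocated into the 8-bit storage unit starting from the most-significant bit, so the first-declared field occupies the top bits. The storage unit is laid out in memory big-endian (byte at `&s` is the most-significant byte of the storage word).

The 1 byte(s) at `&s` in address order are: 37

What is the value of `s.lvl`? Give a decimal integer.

13

[0]=0x37 (big-endian) → word 0x37
id:1 @ bit 7 → (0x37>>7)&0x1 = 0x0
lvl:5 @ bit 2 → (0x37>>2)&0x1f = 0xd  ←
bank:2 @ bit 0 → (0x37>>0)&0x3 = 0x3
lvl signed 5b, MSB=0: value = 13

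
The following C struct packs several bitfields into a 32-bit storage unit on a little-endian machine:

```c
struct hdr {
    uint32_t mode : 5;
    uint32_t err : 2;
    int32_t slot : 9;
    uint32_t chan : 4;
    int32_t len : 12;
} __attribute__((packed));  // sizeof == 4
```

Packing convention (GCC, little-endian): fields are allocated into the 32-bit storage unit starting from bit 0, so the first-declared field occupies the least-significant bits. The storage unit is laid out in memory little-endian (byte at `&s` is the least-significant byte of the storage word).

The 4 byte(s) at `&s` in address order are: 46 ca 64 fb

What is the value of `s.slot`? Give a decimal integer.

[0]=0x46 [1]=0xca [2]=0x64 [3]=0xfb (little-endian) → word 0xfb64ca46
mode [0+:5] = (word>>0) & 0x1f = 6
err [5+:2] = (word>>5) & 0x3 = 2
slot [7+:9] = (word>>7) & 0x1ff = 404  ←
chan [16+:4] = (word>>16) & 0xf = 4
len [20+:12] = (word>>20) & 0xfff = 4022
slot signed 9b, MSB=1: 404 - 512 = -108

-108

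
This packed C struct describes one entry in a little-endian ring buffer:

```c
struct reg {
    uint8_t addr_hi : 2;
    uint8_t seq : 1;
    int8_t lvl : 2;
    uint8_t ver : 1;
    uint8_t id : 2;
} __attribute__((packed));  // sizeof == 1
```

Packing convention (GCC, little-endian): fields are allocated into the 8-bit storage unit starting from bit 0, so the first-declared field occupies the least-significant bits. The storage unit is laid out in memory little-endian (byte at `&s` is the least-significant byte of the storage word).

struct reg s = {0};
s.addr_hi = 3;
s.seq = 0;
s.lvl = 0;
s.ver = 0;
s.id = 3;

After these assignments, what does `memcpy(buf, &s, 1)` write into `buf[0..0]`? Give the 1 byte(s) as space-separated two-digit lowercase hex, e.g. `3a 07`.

addr_hi (2b) val=3 bits=0x3 at bit 0: 0x03
seq (1b) val=0 bits=0x0 at bit 2: 0x03
lvl (2b) val=0 bits=0x0 at bit 3: 0x03
ver (1b) val=0 bits=0x0 at bit 5: 0x03
id (2b) val=3 bits=0x3 at bit 6: 0xc3
word = 0xc3 → little-endian bytes:
  [0]=0xc3

c3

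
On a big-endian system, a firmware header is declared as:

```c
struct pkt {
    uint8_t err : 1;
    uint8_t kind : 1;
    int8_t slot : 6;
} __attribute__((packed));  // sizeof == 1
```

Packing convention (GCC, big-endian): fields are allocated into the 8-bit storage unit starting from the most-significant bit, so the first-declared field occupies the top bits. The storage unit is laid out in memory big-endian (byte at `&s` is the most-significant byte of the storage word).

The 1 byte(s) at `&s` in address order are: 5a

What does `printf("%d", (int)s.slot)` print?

26

[0]=0x5a (big-endian) → word 0x5a
err [7+:1] = (word>>7) & 0x1 = 0
kind [6+:1] = (word>>6) & 0x1 = 1
slot [0+:6] = (word>>0) & 0x3f = 26  ←
slot signed 6b, MSB=0: value = 26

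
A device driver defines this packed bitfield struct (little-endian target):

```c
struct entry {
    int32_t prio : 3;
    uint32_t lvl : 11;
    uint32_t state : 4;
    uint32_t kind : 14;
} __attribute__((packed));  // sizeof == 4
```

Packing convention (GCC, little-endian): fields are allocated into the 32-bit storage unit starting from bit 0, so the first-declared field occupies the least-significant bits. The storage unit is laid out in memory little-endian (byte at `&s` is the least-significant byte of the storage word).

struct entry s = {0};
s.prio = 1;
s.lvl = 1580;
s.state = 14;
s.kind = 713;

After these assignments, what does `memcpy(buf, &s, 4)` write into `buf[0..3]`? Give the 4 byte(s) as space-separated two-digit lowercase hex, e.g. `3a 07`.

[0+:3] prio=1 & 0x7 = 0x1; word=0x00000001
[3+:11] lvl=1580 & 0x7ff = 0x62c; word=0x00003161
[14+:4] state=14 & 0xf = 0xe; word=0x0003b161
[18+:14] kind=713 & 0x3fff = 0x2c9; word=0x0b27b161
word = 0x0b27b161 → little-endian bytes:
  [0]=0x61  [1]=0xb1  [2]=0x27  [3]=0x0b

61 b1 27 0b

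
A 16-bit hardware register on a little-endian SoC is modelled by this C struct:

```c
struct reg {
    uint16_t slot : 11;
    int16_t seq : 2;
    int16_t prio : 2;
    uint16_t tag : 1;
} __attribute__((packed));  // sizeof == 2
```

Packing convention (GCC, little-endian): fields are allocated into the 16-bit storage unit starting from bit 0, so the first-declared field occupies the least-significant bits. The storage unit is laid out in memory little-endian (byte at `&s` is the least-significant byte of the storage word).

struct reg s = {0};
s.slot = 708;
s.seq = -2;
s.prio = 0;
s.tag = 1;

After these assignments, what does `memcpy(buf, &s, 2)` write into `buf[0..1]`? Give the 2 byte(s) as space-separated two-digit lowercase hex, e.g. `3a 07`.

slot (11b) val=708 bits=0x2c4 at bit 0: 0x02c4
seq (2b) val=-2 bits=0x2 at bit 11: 0x12c4
prio (2b) val=0 bits=0x0 at bit 13: 0x12c4
tag (1b) val=1 bits=0x1 at bit 15: 0x92c4
word = 0x92c4 → little-endian bytes:
  [0]=0xc4  [1]=0x92

c4 92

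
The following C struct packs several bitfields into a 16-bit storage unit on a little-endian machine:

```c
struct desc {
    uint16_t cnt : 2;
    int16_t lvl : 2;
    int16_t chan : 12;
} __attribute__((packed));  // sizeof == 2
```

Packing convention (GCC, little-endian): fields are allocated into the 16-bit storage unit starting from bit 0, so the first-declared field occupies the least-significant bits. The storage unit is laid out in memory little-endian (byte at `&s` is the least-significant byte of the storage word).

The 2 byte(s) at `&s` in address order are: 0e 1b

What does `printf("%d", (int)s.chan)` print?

432

[0]=0x0e [1]=0x1b (little-endian) → word 0x1b0e
cnt:2 @ bit 0 → (0x1b0e>>0)&0x3 = 0x2
lvl:2 @ bit 2 → (0x1b0e>>2)&0x3 = 0x3
chan:12 @ bit 4 → (0x1b0e>>4)&0xfff = 0x1b0  ←
chan signed 12b, MSB=0: value = 432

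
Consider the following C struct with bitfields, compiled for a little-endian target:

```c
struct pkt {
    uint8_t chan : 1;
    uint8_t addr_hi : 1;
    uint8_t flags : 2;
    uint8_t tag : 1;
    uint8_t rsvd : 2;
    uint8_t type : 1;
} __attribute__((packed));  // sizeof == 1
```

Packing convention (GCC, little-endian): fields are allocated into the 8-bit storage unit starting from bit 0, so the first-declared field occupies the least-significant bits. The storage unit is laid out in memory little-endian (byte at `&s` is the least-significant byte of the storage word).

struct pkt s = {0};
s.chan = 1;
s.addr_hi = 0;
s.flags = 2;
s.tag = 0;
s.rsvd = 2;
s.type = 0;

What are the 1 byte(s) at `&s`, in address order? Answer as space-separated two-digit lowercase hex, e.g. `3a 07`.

[0+:1] chan=1 & 0x1 = 0x1; word=0x01
[1+:1] addr_hi=0 & 0x1 = 0x0; word=0x01
[2+:2] flags=2 & 0x3 = 0x2; word=0x09
[4+:1] tag=0 & 0x1 = 0x0; word=0x09
[5+:2] rsvd=2 & 0x3 = 0x2; word=0x49
[7+:1] type=0 & 0x1 = 0x0; word=0x49
word = 0x49 → little-endian bytes:
  [0]=0x49

49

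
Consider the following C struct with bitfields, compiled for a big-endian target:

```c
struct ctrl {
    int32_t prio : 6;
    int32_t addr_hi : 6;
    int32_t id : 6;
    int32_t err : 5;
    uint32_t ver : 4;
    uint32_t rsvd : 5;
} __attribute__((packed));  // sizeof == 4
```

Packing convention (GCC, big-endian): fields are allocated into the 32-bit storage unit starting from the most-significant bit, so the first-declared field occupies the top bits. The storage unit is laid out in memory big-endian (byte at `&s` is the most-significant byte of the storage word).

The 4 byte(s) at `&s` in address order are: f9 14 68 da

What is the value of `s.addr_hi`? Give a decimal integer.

17

[0]=0xf9 [1]=0x14 [2]=0x68 [3]=0xda (big-endian) → word 0xf91468da
prio:6 @ bit 26 → (0xf91468da>>26)&0x3f = 0x3e
addr_hi:6 @ bit 20 → (0xf91468da>>20)&0x3f = 0x11  ←
id:6 @ bit 14 → (0xf91468da>>14)&0x3f = 0x11
err:5 @ bit 9 → (0xf91468da>>9)&0x1f = 0x14
ver:4 @ bit 5 → (0xf91468da>>5)&0xf = 0x6
rsvd:5 @ bit 0 → (0xf91468da>>0)&0x1f = 0x1a
addr_hi signed 6b, MSB=0: value = 17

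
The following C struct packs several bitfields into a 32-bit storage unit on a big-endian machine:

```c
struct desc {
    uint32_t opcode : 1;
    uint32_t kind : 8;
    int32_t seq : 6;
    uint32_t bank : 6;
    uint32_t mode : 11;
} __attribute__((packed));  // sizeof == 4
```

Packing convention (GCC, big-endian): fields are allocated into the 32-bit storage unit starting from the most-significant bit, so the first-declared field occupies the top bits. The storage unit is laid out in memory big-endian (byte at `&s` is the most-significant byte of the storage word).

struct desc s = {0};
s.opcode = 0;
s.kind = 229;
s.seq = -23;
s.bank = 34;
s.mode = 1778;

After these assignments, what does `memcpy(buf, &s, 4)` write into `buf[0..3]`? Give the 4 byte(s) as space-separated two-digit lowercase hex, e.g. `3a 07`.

72 d3 16 f2

opcode (1b) val=0 bits=0x0 at bit 31: 0x00000000
kind (8b) val=229 bits=0xe5 at bit 23: 0x72800000
seq (6b) val=-23 bits=0x29 at bit 17: 0x72d20000
bank (6b) val=34 bits=0x22 at bit 11: 0x72d31000
mode (11b) val=1778 bits=0x6f2 at bit 0: 0x72d316f2
word = 0x72d316f2 → big-endian bytes:
  [0]=0x72  [1]=0xd3  [2]=0x16  [3]=0xf2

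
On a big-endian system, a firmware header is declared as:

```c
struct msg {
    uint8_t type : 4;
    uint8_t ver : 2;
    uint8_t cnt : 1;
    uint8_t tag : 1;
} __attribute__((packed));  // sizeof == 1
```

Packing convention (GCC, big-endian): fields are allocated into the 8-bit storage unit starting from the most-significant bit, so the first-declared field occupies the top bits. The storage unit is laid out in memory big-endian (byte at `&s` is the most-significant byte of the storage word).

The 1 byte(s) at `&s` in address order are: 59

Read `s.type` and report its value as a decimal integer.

5

[0]=0x59 (big-endian) → word 0x59
type:4 @ bit 4 → (0x59>>4)&0xf = 0x5  ←
ver:2 @ bit 2 → (0x59>>2)&0x3 = 0x2
cnt:1 @ bit 1 → (0x59>>1)&0x1 = 0x0
tag:1 @ bit 0 → (0x59>>0)&0x1 = 0x1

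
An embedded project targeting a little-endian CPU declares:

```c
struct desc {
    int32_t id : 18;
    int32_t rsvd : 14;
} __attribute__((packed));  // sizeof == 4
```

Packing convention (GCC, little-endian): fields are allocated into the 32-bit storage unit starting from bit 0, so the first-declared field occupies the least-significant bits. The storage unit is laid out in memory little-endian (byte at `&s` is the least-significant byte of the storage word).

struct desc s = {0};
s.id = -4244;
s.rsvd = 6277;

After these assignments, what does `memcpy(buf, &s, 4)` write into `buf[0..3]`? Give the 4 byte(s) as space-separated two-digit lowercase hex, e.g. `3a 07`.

6c ef 17 62

[0+:18] id=-4244 & 0x3ffff = 0x3ef6c; word=0x0003ef6c
[18+:14] rsvd=6277 & 0x3fff = 0x1885; word=0x6217ef6c
word = 0x6217ef6c → little-endian bytes:
  [0]=0x6c  [1]=0xef  [2]=0x17  [3]=0x62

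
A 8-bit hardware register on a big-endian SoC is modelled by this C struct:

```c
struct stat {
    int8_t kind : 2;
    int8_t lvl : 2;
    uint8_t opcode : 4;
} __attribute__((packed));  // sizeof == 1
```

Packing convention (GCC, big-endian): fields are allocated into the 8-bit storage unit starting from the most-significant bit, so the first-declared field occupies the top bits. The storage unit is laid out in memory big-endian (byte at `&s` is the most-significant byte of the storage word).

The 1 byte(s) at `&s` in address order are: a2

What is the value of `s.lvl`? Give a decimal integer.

-2

[0]=0xa2 (big-endian) → word 0xa2
kind [6+:2] = (word>>6) & 0x3 = 2
lvl [4+:2] = (word>>4) & 0x3 = 2  ←
opcode [0+:4] = (word>>0) & 0xf = 2
lvl signed 2b, MSB=1: 2 - 4 = -2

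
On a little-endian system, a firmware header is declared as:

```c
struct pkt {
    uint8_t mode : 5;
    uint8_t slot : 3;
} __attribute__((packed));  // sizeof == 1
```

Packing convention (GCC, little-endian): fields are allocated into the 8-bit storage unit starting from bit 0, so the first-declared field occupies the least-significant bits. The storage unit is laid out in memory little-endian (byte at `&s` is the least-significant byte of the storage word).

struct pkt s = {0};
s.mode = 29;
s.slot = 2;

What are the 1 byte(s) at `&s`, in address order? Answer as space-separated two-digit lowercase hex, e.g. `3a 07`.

mode (5b) val=29 bits=0x1d at bit 0: 0x1d
slot (3b) val=2 bits=0x2 at bit 5: 0x5d
word = 0x5d → little-endian bytes:
  [0]=0x5d

5d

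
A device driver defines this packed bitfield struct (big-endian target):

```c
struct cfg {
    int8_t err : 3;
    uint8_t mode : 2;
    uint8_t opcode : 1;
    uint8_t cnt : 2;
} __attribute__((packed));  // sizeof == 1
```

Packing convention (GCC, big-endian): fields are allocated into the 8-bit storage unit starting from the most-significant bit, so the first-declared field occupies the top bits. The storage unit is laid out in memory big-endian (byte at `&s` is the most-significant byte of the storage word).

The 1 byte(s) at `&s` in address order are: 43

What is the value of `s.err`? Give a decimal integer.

2

[0]=0x43 (big-endian) → word 0x43
err:3 @ bit 5 → (0x43>>5)&0x7 = 0x2  ←
mode:2 @ bit 3 → (0x43>>3)&0x3 = 0x0
opcode:1 @ bit 2 → (0x43>>2)&0x1 = 0x0
cnt:2 @ bit 0 → (0x43>>0)&0x3 = 0x3
err signed 3b, MSB=0: value = 2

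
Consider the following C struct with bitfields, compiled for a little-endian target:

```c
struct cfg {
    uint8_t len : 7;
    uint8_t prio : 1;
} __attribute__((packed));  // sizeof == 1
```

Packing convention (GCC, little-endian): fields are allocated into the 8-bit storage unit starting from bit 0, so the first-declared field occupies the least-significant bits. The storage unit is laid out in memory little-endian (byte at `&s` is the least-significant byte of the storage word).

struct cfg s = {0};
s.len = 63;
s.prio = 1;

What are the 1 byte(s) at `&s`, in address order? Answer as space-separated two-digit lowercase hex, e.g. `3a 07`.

bf

len (7b) val=63 bits=0x3f at bit 0: 0x3f
prio (1b) val=1 bits=0x1 at bit 7: 0xbf
word = 0xbf → little-endian bytes:
  [0]=0xbf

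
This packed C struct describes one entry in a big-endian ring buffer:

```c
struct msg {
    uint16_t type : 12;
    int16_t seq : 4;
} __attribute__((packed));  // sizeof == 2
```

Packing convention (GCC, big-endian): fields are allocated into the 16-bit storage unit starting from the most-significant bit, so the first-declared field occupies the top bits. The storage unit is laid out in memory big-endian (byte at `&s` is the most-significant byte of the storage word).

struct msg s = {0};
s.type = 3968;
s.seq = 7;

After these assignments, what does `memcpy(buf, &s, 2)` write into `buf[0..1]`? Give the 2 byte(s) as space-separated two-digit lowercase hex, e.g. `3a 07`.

f8 07

type:12 = 3968 → 0xf80 << 4 → word 0xf800
seq:4 = 7 → 0x7 << 0 → word 0xf807
word = 0xf807 → big-endian bytes:
  [0]=0xf8  [1]=0x07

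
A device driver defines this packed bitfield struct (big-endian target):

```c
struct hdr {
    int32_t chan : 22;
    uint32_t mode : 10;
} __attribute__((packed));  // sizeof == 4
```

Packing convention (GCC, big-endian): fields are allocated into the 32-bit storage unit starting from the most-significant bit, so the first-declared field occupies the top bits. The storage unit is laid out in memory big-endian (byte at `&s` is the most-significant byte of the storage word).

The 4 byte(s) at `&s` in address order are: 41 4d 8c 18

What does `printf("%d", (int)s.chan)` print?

1069923

[0]=0x41 [1]=0x4d [2]=0x8c [3]=0x18 (big-endian) → word 0x414d8c18
chan [10+:22] = (word>>10) & 0x3fffff = 1069923  ←
mode [0+:10] = (word>>0) & 0x3ff = 24
chan signed 22b, MSB=0: value = 1069923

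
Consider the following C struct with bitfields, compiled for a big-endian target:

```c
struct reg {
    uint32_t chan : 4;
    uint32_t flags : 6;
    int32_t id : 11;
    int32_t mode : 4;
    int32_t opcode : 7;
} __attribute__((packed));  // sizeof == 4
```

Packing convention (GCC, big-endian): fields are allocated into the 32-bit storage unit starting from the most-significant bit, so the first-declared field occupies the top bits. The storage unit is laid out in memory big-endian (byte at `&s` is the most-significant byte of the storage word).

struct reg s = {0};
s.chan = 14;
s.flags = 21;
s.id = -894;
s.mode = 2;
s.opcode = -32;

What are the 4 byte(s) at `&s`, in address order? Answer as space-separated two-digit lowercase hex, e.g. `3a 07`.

chan (4b) val=14 bits=0xe at bit 28: 0xe0000000
flags (6b) val=21 bits=0x15 at bit 22: 0xe5400000
id (11b) val=-894 bits=0x482 at bit 11: 0xe5641000
mode (4b) val=2 bits=0x2 at bit 7: 0xe5641100
opcode (7b) val=-32 bits=0x60 at bit 0: 0xe5641160
word = 0xe5641160 → big-endian bytes:
  [0]=0xe5  [1]=0x64  [2]=0x11  [3]=0x60

e5 64 11 60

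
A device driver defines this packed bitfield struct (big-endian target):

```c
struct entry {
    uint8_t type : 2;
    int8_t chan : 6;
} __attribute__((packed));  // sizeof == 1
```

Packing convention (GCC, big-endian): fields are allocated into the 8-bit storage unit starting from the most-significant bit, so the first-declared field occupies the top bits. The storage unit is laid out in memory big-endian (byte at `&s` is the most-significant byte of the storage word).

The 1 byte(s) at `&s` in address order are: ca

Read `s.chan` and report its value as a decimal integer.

10

[0]=0xca (big-endian) → word 0xca
type [6+:2] = (word>>6) & 0x3 = 3
chan [0+:6] = (word>>0) & 0x3f = 10  ←
chan signed 6b, MSB=0: value = 10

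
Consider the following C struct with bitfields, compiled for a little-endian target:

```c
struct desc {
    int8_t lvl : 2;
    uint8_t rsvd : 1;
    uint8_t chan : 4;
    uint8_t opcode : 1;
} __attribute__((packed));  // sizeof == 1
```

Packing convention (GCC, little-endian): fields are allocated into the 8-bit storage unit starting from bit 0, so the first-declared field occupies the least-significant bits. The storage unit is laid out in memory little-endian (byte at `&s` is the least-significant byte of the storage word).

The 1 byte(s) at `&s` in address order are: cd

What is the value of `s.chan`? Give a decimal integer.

9

[0]=0xcd (little-endian) → word 0xcd
lvl:2 @ bit 0 → (0xcd>>0)&0x3 = 0x1
rsvd:1 @ bit 2 → (0xcd>>2)&0x1 = 0x1
chan:4 @ bit 3 → (0xcd>>3)&0xf = 0x9  ←
opcode:1 @ bit 7 → (0xcd>>7)&0x1 = 0x1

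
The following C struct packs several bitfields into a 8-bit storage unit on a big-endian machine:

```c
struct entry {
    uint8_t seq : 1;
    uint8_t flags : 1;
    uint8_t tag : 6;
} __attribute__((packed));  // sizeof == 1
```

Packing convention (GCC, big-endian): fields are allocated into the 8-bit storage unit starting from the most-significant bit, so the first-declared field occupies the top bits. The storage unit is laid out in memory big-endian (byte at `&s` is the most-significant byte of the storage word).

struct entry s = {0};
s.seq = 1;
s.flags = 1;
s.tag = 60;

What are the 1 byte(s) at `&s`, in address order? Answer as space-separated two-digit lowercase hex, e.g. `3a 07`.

fc

[7+:1] seq=1 & 0x1 = 0x1; word=0x80
[6+:1] flags=1 & 0x1 = 0x1; word=0xc0
[0+:6] tag=60 & 0x3f = 0x3c; word=0xfc
word = 0xfc → big-endian bytes:
  [0]=0xfc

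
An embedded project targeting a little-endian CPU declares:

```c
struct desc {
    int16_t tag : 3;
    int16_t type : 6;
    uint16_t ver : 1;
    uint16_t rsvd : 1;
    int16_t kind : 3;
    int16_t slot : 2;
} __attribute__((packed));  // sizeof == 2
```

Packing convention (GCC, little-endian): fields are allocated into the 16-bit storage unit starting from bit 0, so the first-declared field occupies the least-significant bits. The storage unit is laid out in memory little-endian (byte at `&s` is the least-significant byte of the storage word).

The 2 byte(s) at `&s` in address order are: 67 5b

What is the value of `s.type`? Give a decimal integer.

-20

[0]=0x67 [1]=0x5b (little-endian) → word 0x5b67
tag:3 @ bit 0 → (0x5b67>>0)&0x7 = 0x7
type:6 @ bit 3 → (0x5b67>>3)&0x3f = 0x2c  ←
ver:1 @ bit 9 → (0x5b67>>9)&0x1 = 0x1
rsvd:1 @ bit 10 → (0x5b67>>10)&0x1 = 0x0
kind:3 @ bit 11 → (0x5b67>>11)&0x7 = 0x3
slot:2 @ bit 14 → (0x5b67>>14)&0x3 = 0x1
type signed 6b, MSB=1: 44 - 64 = -20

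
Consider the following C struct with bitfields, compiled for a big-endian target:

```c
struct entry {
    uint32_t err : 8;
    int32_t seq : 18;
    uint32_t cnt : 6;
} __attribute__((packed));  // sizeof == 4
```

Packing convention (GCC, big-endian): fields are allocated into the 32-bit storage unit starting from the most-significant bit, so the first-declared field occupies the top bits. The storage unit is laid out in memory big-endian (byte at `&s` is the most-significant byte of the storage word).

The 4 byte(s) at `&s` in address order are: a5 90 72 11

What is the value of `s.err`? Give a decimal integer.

[0]=0xa5 [1]=0x90 [2]=0x72 [3]=0x11 (big-endian) → word 0xa5907211
err [24+:8] = (word>>24) & 0xff = 165  ←
seq [6+:18] = (word>>6) & 0x3ffff = 147912
cnt [0+:6] = (word>>0) & 0x3f = 17

165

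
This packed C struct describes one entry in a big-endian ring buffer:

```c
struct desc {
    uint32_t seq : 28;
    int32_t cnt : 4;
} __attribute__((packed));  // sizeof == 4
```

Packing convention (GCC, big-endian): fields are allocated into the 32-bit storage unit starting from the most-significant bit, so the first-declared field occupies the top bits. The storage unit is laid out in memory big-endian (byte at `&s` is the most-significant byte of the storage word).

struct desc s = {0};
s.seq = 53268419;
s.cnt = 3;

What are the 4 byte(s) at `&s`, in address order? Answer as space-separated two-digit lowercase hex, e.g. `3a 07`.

32 cc fc 33

seq:28 = 53268419 → 0x32ccfc3 << 4 → word 0x32ccfc30
cnt:4 = 3 → 0x3 << 0 → word 0x32ccfc33
word = 0x32ccfc33 → big-endian bytes:
  [0]=0x32  [1]=0xcc  [2]=0xfc  [3]=0x33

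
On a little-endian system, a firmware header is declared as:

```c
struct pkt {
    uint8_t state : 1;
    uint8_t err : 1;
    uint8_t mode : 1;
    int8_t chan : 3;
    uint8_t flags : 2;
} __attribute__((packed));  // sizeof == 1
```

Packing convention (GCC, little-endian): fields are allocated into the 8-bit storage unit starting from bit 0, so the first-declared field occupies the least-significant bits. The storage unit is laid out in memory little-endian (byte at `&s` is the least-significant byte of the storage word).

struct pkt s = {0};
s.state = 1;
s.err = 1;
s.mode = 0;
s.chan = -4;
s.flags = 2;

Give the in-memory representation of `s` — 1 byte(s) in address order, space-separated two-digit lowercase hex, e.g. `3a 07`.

state:1 = 1 → 0x1 << 0 → word 0x01
err:1 = 1 → 0x1 << 1 → word 0x03
mode:1 = 0 → 0x0 << 2 → word 0x03
chan:3 = -4 → 0x4 << 3 → word 0x23
flags:2 = 2 → 0x2 << 6 → word 0xa3
word = 0xa3 → little-endian bytes:
  [0]=0xa3

a3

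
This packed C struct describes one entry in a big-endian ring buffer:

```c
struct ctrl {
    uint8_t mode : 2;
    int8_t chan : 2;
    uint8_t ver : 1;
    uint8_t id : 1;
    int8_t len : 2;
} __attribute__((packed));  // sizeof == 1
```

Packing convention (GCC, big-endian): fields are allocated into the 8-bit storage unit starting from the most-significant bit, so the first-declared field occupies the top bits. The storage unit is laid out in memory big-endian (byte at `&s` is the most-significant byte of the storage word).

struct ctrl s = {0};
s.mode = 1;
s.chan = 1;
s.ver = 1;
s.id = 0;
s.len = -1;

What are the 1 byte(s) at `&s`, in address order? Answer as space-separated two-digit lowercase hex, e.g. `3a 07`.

mode (2b) val=1 bits=0x1 at bit 6: 0x40
chan (2b) val=1 bits=0x1 at bit 4: 0x50
ver (1b) val=1 bits=0x1 at bit 3: 0x58
id (1b) val=0 bits=0x0 at bit 2: 0x58
len (2b) val=-1 bits=0x3 at bit 0: 0x5b
word = 0x5b → big-endian bytes:
  [0]=0x5b

5b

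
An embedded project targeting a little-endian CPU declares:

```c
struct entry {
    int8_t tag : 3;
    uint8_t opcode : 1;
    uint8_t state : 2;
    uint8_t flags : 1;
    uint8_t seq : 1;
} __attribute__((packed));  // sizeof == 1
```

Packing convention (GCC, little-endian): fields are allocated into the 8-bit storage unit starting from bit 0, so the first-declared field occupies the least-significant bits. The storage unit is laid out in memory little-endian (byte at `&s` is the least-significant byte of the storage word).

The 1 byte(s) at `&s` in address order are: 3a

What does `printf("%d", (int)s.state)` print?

[0]=0x3a (little-endian) → word 0x3a
tag [0+:3] = (word>>0) & 0x7 = 2
opcode [3+:1] = (word>>3) & 0x1 = 1
state [4+:2] = (word>>4) & 0x3 = 3  ←
flags [6+:1] = (word>>6) & 0x1 = 0
seq [7+:1] = (word>>7) & 0x1 = 0

3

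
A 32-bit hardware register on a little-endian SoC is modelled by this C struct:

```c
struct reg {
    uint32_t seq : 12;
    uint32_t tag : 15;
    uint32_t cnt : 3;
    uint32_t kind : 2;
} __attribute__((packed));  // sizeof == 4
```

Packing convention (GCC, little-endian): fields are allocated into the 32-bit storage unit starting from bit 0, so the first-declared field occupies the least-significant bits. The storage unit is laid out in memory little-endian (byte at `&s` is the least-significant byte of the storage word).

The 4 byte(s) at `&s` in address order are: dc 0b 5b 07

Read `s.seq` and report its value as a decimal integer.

3036

[0]=0xdc [1]=0x0b [2]=0x5b [3]=0x07 (little-endian) → word 0x075b0bdc
seq [0+:12] = (word>>0) & 0xfff = 3036  ←
tag [12+:15] = (word>>12) & 0x7fff = 30128
cnt [27+:3] = (word>>27) & 0x7 = 0
kind [30+:2] = (word>>30) & 0x3 = 0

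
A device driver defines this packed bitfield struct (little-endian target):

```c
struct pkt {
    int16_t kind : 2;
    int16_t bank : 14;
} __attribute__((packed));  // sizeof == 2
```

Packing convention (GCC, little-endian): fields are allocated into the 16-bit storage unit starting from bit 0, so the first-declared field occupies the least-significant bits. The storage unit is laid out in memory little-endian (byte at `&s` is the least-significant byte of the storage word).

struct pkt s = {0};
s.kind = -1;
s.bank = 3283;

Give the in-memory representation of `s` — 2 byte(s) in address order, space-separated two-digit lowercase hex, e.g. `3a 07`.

kind:2 = -1 → 0x3 << 0 → word 0x0003
bank:14 = 3283 → 0xcd3 << 2 → word 0x334f
word = 0x334f → little-endian bytes:
  [0]=0x4f  [1]=0x33

4f 33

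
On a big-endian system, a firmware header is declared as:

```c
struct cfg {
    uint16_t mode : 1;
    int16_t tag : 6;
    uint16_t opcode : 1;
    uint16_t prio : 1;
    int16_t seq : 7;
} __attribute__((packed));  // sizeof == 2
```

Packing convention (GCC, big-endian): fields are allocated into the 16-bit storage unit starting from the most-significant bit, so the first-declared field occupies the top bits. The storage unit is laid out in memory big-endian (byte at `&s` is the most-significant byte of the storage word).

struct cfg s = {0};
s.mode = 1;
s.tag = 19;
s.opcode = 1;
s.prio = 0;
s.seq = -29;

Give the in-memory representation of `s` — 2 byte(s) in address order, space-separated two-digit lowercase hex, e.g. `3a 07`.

mode (1b) val=1 bits=0x1 at bit 15: 0x8000
tag (6b) val=19 bits=0x13 at bit 9: 0xa600
opcode (1b) val=1 bits=0x1 at bit 8: 0xa700
prio (1b) val=0 bits=0x0 at bit 7: 0xa700
seq (7b) val=-29 bits=0x63 at bit 0: 0xa763
word = 0xa763 → big-endian bytes:
  [0]=0xa7  [1]=0x63

a7 63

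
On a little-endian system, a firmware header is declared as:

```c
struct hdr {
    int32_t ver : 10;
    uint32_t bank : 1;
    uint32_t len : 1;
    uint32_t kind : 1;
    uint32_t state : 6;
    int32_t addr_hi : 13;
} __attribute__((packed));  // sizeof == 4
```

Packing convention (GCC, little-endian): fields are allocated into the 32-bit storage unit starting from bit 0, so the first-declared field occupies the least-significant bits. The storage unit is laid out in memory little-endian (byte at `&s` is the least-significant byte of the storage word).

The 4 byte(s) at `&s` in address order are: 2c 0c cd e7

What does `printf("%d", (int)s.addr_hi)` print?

[0]=0x2c [1]=0x0c [2]=0xcd [3]=0xe7 (little-endian) → word 0xe7cd0c2c
ver [0+:10] = (word>>0) & 0x3ff = 44
bank [10+:1] = (word>>10) & 0x1 = 1
len [11+:1] = (word>>11) & 0x1 = 1
kind [12+:1] = (word>>12) & 0x1 = 0
state [13+:6] = (word>>13) & 0x3f = 40
addr_hi [19+:13] = (word>>19) & 0x1fff = 7417  ←
addr_hi signed 13b, MSB=1: 7417 - 8192 = -775

-775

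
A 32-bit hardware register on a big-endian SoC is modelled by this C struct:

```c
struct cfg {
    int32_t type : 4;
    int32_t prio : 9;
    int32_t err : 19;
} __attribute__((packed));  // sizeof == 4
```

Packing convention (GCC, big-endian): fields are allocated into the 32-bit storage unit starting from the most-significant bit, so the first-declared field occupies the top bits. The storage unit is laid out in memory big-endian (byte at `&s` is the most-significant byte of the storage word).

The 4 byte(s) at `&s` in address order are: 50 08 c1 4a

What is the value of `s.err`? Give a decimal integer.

49482

[0]=0x50 [1]=0x08 [2]=0xc1 [3]=0x4a (big-endian) → word 0x5008c14a
type:4 @ bit 28 → (0x5008c14a>>28)&0xf = 0x5
prio:9 @ bit 19 → (0x5008c14a>>19)&0x1ff = 0x1
err:19 @ bit 0 → (0x5008c14a>>0)&0x7ffff = 0xc14a  ←
err signed 19b, MSB=0: value = 49482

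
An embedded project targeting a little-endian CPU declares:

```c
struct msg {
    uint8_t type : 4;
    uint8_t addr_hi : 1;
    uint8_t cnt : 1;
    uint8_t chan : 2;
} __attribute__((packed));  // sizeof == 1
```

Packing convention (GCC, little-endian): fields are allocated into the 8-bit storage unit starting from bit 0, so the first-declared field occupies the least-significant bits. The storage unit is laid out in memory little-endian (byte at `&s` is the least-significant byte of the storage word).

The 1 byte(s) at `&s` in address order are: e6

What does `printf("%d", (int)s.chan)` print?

3

[0]=0xe6 (little-endian) → word 0xe6
type:4 @ bit 0 → (0xe6>>0)&0xf = 0x6
addr_hi:1 @ bit 4 → (0xe6>>4)&0x1 = 0x0
cnt:1 @ bit 5 → (0xe6>>5)&0x1 = 0x1
chan:2 @ bit 6 → (0xe6>>6)&0x3 = 0x3  ←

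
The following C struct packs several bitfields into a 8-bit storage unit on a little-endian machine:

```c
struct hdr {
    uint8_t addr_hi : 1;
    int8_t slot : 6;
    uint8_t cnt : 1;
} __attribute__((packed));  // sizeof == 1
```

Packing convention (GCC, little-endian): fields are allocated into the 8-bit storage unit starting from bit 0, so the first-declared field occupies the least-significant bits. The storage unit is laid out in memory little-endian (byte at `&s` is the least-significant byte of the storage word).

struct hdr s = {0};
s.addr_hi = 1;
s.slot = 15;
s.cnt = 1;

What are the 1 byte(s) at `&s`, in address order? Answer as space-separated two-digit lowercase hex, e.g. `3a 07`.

[0+:1] addr_hi=1 & 0x1 = 0x1; word=0x01
[1+:6] slot=15 & 0x3f = 0xf; word=0x1f
[7+:1] cnt=1 & 0x1 = 0x1; word=0x9f
word = 0x9f → little-endian bytes:
  [0]=0x9f

9f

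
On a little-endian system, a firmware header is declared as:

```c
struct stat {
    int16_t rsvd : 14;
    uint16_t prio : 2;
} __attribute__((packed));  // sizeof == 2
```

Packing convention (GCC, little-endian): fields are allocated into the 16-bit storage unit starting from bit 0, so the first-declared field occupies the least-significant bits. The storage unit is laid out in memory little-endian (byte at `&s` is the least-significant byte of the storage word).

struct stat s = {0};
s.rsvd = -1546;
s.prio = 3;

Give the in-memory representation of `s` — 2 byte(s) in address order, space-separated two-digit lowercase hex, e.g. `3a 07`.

rsvd:14 = -1546 → 0x39f6 << 0 → word 0x39f6
prio:2 = 3 → 0x3 << 14 → word 0xf9f6
word = 0xf9f6 → little-endian bytes:
  [0]=0xf6  [1]=0xf9

f6 f9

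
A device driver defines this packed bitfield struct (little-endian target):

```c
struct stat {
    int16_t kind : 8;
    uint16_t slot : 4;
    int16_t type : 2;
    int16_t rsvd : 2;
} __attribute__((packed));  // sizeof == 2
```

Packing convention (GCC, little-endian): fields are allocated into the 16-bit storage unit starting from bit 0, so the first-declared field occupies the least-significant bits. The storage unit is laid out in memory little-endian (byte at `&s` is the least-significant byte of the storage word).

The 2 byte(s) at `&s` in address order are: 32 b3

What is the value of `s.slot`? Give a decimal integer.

[0]=0x32 [1]=0xb3 (little-endian) → word 0xb332
kind:8 @ bit 0 → (0xb332>>0)&0xff = 0x32
slot:4 @ bit 8 → (0xb332>>8)&0xf = 0x3  ←
type:2 @ bit 12 → (0xb332>>12)&0x3 = 0x3
rsvd:2 @ bit 14 → (0xb332>>14)&0x3 = 0x2

3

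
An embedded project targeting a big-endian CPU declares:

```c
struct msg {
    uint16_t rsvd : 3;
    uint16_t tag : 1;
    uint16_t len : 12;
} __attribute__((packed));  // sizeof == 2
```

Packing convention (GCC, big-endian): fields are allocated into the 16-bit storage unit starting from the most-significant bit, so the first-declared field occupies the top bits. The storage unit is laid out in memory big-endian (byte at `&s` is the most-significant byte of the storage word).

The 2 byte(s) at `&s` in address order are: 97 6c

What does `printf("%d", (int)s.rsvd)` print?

4

[0]=0x97 [1]=0x6c (big-endian) → word 0x976c
rsvd [13+:3] = (word>>13) & 0x7 = 4  ←
tag [12+:1] = (word>>12) & 0x1 = 1
len [0+:12] = (word>>0) & 0xfff = 1900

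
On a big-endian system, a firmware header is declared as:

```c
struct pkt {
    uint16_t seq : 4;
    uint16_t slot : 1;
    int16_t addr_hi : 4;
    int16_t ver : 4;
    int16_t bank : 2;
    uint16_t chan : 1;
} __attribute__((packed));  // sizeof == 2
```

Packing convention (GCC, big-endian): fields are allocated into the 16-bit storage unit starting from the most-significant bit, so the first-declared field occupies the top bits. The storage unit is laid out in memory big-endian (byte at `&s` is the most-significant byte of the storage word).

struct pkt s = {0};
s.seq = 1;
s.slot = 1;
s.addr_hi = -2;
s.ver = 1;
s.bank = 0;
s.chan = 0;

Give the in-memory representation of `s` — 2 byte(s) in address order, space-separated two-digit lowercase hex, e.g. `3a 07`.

1f 08

seq (4b) val=1 bits=0x1 at bit 12: 0x1000
slot (1b) val=1 bits=0x1 at bit 11: 0x1800
addr_hi (4b) val=-2 bits=0xe at bit 7: 0x1f00
ver (4b) val=1 bits=0x1 at bit 3: 0x1f08
bank (2b) val=0 bits=0x0 at bit 1: 0x1f08
chan (1b) val=0 bits=0x0 at bit 0: 0x1f08
word = 0x1f08 → big-endian bytes:
  [0]=0x1f  [1]=0x08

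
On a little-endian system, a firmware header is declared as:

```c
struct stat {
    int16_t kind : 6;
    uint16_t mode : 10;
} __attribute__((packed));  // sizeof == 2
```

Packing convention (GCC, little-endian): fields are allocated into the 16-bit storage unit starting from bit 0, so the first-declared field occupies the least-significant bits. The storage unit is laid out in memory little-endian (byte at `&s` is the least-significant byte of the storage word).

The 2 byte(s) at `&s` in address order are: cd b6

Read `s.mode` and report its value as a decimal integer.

[0]=0xcd [1]=0xb6 (little-endian) → word 0xb6cd
kind [0+:6] = (word>>0) & 0x3f = 13
mode [6+:10] = (word>>6) & 0x3ff = 731  ←

731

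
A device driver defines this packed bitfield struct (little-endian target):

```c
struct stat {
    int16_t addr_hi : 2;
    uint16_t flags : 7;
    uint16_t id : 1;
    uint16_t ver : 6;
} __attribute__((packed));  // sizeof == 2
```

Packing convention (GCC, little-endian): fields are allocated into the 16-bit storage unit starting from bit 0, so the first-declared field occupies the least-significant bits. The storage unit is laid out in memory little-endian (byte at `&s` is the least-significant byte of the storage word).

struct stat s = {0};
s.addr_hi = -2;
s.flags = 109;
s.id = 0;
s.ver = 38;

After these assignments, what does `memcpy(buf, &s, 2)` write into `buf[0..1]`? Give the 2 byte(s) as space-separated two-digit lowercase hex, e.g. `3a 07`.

b6 99

addr_hi:2 = -2 → 0x2 << 0 → word 0x0002
flags:7 = 109 → 0x6d << 2 → word 0x01b6
id:1 = 0 → 0x0 << 9 → word 0x01b6
ver:6 = 38 → 0x26 << 10 → word 0x99b6
word = 0x99b6 → little-endian bytes:
  [0]=0xb6  [1]=0x99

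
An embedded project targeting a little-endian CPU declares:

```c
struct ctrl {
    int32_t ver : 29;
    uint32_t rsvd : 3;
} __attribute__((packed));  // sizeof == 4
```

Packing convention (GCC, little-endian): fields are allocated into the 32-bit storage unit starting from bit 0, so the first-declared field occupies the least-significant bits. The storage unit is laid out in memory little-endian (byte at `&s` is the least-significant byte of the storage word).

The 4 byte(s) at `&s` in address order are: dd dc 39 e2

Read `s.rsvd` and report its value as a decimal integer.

[0]=0xdd [1]=0xdc [2]=0x39 [3]=0xe2 (little-endian) → word 0xe239dcdd
ver:29 @ bit 0 → (0xe239dcdd>>0)&0x1fffffff = 0x239dcdd
rsvd:3 @ bit 29 → (0xe239dcdd>>29)&0x7 = 0x7  ←

7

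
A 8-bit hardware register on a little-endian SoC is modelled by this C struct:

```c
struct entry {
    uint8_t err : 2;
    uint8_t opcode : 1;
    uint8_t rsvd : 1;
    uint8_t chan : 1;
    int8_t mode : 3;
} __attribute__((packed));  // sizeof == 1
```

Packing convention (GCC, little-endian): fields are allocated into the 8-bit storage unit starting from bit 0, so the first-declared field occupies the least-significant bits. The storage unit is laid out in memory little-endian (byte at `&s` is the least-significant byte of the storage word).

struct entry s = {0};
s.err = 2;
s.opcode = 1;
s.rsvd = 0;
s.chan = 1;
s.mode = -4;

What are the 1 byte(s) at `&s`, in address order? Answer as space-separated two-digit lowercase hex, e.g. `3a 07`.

err:2 = 2 → 0x2 << 0 → word 0x02
opcode:1 = 1 → 0x1 << 2 → word 0x06
rsvd:1 = 0 → 0x0 << 3 → word 0x06
chan:1 = 1 → 0x1 << 4 → word 0x16
mode:3 = -4 → 0x4 << 5 → word 0x96
word = 0x96 → little-endian bytes:
  [0]=0x96

96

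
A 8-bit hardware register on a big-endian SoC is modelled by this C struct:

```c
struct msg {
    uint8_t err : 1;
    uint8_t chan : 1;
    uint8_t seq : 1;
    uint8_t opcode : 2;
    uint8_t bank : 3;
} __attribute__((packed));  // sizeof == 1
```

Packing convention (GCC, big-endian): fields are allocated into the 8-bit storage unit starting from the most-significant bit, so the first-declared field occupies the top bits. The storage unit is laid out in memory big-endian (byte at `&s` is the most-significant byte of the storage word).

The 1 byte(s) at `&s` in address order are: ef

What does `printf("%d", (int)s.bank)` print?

[0]=0xef (big-endian) → word 0xef
err [7+:1] = (word>>7) & 0x1 = 1
chan [6+:1] = (word>>6) & 0x1 = 1
seq [5+:1] = (word>>5) & 0x1 = 1
opcode [3+:2] = (word>>3) & 0x3 = 1
bank [0+:3] = (word>>0) & 0x7 = 7  ←

7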